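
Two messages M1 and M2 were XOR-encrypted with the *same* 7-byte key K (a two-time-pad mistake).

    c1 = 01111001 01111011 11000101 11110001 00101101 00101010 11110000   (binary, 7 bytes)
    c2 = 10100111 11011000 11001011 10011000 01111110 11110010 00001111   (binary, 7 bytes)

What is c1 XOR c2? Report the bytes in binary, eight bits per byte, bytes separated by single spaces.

11011110 10100011 00001110 01101001 01010011 11011000 11111111

c1 ⊕ c2 = (M1 ⊕ K) ⊕ (M2 ⊕ K) = M1 ⊕ M2 — the shared key cancels under XOR.
79 ^ a7 = de
7b ^ d8 = a3
c5 ^ cb = 0e
f1 ^ 98 = 69
2d ^ 7e = 53
2a ^ f2 = d8
f0 ^ 0f = ff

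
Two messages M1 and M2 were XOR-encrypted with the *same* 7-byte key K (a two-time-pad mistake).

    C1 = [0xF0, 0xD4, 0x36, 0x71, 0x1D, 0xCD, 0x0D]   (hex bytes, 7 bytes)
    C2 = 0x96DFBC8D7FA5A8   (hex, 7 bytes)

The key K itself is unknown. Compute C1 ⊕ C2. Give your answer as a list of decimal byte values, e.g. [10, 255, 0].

[102, 11, 138, 252, 98, 104, 165]

C1 ⊕ C2 = (M1 ⊕ K) ⊕ (M2 ⊕ K) = M1 ⊕ M2 — the shared key cancels under XOR.
f0 ^ 96 = 66
d4 ^ df = 0b
36 ^ bc = 8a
71 ^ 8d = fc
1d ^ 7f = 62
cd ^ a5 = 68
0d ^ a8 = a5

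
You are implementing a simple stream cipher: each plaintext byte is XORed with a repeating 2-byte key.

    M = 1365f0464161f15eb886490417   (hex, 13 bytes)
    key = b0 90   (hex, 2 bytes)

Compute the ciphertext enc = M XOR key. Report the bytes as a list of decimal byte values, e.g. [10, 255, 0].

The 2-byte key repeats, so the effective keystream is b0 90 b0 90 b0 90 b0 90 b0 90 b0 90 b0.
byte 0: 13 xor b0 = a3
byte 1: 65 xor 90 = f5
byte 2: f0 xor b0 = 40
byte 3: 46 xor 90 = d6
byte 4: 41 xor b0 = f1
byte 5: 61 xor 90 = f1
byte 6: f1 xor b0 = 41
byte 7: 5e xor 90 = ce
byte 8: b8 xor b0 = 08
byte 9: 86 xor 90 = 16
byte 10: 49 xor b0 = f9
byte 11: 04 xor 90 = 94
byte 12: 17 xor b0 = a7

[163, 245, 64, 214, 241, 241, 65, 206, 8, 22, 249, 148, 167]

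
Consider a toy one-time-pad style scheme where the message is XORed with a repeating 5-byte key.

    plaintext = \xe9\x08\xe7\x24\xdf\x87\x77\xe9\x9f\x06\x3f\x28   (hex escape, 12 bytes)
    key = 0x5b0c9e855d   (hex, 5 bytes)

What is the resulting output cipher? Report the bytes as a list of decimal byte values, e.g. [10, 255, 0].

The 5-byte key repeats, so the effective keystream is 5b 0c 9e 85 5d 5b 0c 9e 85 5d 5b 0c.
byte 0: e9 xor 5b = b2
byte 1: 08 xor 0c = 04
byte 2: e7 xor 9e = 79
byte 3: 24 xor 85 = a1
byte 4: df xor 5d = 82
byte 5: 87 xor 5b = dc
byte 6: 77 xor 0c = 7b
byte 7: e9 xor 9e = 77
byte 8: 9f xor 85 = 1a
byte 9: 06 xor 5d = 5b
byte 10: 3f xor 5b = 64
byte 11: 28 xor 0c = 24

[178, 4, 121, 161, 130, 220, 123, 119, 26, 91, 100, 36]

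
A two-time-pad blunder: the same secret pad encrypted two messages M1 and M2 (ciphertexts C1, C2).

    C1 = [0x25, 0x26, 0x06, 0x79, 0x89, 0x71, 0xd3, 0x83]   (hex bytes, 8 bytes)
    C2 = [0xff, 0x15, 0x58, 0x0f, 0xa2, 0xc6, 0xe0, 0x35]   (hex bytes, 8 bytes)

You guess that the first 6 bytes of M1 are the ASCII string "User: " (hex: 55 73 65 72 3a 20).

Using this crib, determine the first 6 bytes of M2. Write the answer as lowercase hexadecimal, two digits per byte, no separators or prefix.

First, C1 ⊕ C2 = (M1 ⊕ K) ⊕ (M2 ⊕ K) = M1 ⊕ M2, so the key drops out. Then M2 = (M1 ⊕ M2) ⊕ M1 over the first 6 bytes.
byte 0: (25 ^ ff) ^ 55 = da ^ 55 = 8f
byte 1: (26 ^ 15) ^ 73 = 33 ^ 73 = 40
byte 2: (06 ^ 58) ^ 65 = 5e ^ 65 = 3b
byte 3: (79 ^ 0f) ^ 72 = 76 ^ 72 = 04
byte 4: (89 ^ a2) ^ 3a = 2b ^ 3a = 11
byte 5: (71 ^ c6) ^ 20 = b7 ^ 20 = 97

8f403b041197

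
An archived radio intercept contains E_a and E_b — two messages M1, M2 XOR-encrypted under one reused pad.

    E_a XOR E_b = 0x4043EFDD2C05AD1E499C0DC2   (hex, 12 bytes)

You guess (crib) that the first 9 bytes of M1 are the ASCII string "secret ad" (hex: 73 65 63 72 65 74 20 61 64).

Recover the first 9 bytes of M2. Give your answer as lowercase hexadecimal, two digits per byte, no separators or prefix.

33268caf49718d7f2d

Since E_a ⊕ E_b = M1 ⊕ M2, XORing with the guessed M1 bytes yields the corresponding M2 bytes: M2 = (E_a ⊕ E_b) ⊕ M1.
byte 0: 40 XOR 73 = 33
byte 1: 43 XOR 65 = 26
byte 2: ef XOR 63 = 8c
byte 3: dd XOR 72 = af
byte 4: 2c XOR 65 = 49
byte 5: 05 XOR 74 = 71
byte 6: ad XOR 20 = 8d
byte 7: 1e XOR 61 = 7f
byte 8: 49 XOR 64 = 2d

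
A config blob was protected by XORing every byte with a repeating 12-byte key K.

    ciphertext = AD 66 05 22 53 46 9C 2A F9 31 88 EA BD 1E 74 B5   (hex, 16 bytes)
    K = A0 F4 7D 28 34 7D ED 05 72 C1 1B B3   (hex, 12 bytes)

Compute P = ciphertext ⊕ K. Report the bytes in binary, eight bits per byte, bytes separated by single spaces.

The 12-byte key repeats, so the effective keystream is a0 f4 7d 28 34 7d ed 05 72 c1 1b b3 a0 f4 7d 28.
byte 0: ad ⊕ a0 = 0d
byte 1: 66 ⊕ f4 = 92
byte 2: 05 ⊕ 7d = 78
byte 3: 22 ⊕ 28 = 0a
byte 4: 53 ⊕ 34 = 67
byte 5: 46 ⊕ 7d = 3b
byte 6: 9c ⊕ ed = 71
byte 7: 2a ⊕ 05 = 2f
byte 8: f9 ⊕ 72 = 8b
byte 9: 31 ⊕ c1 = f0
byte 10: 88 ⊕ 1b = 93
byte 11: ea ⊕ b3 = 59
byte 12: bd ⊕ a0 = 1d
byte 13: 1e ⊕ f4 = ea
byte 14: 74 ⊕ 7d = 09
byte 15: b5 ⊕ 28 = 9d

00001101 10010010 01111000 00001010 01100111 00111011 01110001 00101111 10001011 11110000 10010011 01011001 00011101 11101010 00001001 10011101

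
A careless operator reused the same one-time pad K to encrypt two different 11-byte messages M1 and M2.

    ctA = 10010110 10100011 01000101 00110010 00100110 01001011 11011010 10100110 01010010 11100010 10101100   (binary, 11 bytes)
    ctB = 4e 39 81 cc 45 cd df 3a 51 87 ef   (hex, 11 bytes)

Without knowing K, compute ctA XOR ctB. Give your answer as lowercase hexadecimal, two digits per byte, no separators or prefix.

ctA ⊕ ctB = (M1 ⊕ K) ⊕ (M2 ⊕ K) = M1 ⊕ M2 — the shared key cancels under XOR.
10010110 xor 01001110 = 11011000
10100011 xor 00111001 = 10011010
01000101 xor 10000001 = 11000100
00110010 xor 11001100 = 11111110
00100110 xor 01000101 = 01100011
01001011 xor 11001101 = 10000110
11011010 xor 11011111 = 00000101
10100110 xor 00111010 = 10011100
01010010 xor 01010001 = 00000011
11100010 xor 10000111 = 01100101
10101100 xor 11101111 = 01000011

d89ac4fe6386059c036543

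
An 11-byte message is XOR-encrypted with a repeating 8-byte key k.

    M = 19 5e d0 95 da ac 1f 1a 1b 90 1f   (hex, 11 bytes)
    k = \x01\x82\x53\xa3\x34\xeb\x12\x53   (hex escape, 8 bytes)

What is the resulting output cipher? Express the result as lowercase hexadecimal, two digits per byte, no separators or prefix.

The 8-byte key repeats, so the effective keystream is 01 82 53 a3 34 eb 12 53 01 82 53.
byte 0:  25 ⊕   1 =  24
byte 1:  94 ⊕ 130 = 220
byte 2: 208 ⊕  83 = 131
byte 3: 149 ⊕ 163 =  54
byte 4: 218 ⊕  52 = 238
byte 5: 172 ⊕ 235 =  71
byte 6:  31 ⊕  18 =  13
byte 7:  26 ⊕  83 =  73
byte 8:  27 ⊕   1 =  26
byte 9: 144 ⊕ 130 =  18
byte 10:  31 ⊕  83 =  76

18dc8336ee470d491a124c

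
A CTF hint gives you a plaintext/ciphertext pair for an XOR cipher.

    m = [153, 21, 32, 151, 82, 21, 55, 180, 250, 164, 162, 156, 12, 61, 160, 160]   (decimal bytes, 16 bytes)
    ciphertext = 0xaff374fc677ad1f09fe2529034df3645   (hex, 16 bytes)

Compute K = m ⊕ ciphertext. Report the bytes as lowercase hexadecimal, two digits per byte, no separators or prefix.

36e6546b356fe6446546f00c38e296e5

Since ciphertext = m ⊕ K, XORing both sides with m gives K = m ⊕ ciphertext.
153 ⊕ 175 =  54
 21 ⊕ 243 = 230
 32 ⊕ 116 =  84
151 ⊕ 252 = 107
 82 ⊕ 103 =  53
 21 ⊕ 122 = 111
 55 ⊕ 209 = 230
180 ⊕ 240 =  68
250 ⊕ 159 = 101
164 ⊕ 226 =  70
162 ⊕  82 = 240
156 ⊕ 144 =  12
 12 ⊕  52 =  56
 61 ⊕ 223 = 226
160 ⊕  54 = 150
160 ⊕  69 = 229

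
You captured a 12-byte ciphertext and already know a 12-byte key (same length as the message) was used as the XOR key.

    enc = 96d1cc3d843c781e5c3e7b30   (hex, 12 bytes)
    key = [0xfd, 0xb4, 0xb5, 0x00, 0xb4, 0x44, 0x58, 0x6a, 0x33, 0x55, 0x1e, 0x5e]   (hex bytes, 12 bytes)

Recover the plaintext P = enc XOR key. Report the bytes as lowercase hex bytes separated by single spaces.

6b 65 79 3d 30 78 20 74 6f 6b 65 6e

byte 0: 96 xor fd = 6b
byte 1: d1 xor b4 = 65
byte 2: cc xor b5 = 79
byte 3: 3d xor 00 = 3d
byte 4: 84 xor b4 = 30
byte 5: 3c xor 44 = 78
byte 6: 78 xor 58 = 20
byte 7: 1e xor 6a = 74
byte 8: 5c xor 33 = 6f
byte 9: 3e xor 55 = 6b
byte 10: 7b xor 1e = 65
byte 11: 30 xor 5e = 6e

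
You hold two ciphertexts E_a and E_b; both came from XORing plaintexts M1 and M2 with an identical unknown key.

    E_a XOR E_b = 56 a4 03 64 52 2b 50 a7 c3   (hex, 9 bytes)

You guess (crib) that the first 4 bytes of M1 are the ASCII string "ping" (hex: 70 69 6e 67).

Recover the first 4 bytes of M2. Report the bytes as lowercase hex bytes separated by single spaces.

Since E_a ⊕ E_b = M1 ⊕ M2, XORing with the guessed M1 bytes yields the corresponding M2 bytes: M2 = (E_a ⊕ E_b) ⊕ M1.
byte 0: 56 ⊕ 70 = 26
byte 1: a4 ⊕ 69 = cd
byte 2: 03 ⊕ 6e = 6d
byte 3: 64 ⊕ 67 = 03

26 cd 6d 03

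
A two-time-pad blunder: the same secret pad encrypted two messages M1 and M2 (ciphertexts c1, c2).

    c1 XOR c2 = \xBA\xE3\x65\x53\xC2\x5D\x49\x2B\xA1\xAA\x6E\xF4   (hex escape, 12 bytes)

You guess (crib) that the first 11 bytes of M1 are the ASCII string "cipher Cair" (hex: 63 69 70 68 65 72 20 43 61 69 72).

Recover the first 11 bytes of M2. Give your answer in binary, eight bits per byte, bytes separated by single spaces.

Since c1 ⊕ c2 = M1 ⊕ M2, XORing with the guessed M1 bytes yields the corresponding M2 bytes: M2 = (c1 ⊕ c2) ⊕ M1.
byte 0: 10111010 XOR 01100011 = 11011001
byte 1: 11100011 XOR 01101001 = 10001010
byte 2: 01100101 XOR 01110000 = 00010101
byte 3: 01010011 XOR 01101000 = 00111011
byte 4: 11000010 XOR 01100101 = 10100111
byte 5: 01011101 XOR 01110010 = 00101111
byte 6: 01001001 XOR 00100000 = 01101001
byte 7: 00101011 XOR 01000011 = 01101000
byte 8: 10100001 XOR 01100001 = 11000000
byte 9: 10101010 XOR 01101001 = 11000011
byte 10: 01101110 XOR 01110010 = 00011100

11011001 10001010 00010101 00111011 10100111 00101111 01101001 01101000 11000000 11000011 00011100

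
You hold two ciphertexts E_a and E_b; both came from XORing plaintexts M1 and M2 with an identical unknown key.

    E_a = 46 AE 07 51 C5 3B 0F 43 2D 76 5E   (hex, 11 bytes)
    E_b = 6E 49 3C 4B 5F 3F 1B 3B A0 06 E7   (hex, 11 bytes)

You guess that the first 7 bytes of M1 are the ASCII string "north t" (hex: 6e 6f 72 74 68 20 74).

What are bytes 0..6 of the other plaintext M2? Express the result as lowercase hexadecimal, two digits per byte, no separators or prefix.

First, E_a ⊕ E_b = (M1 ⊕ K) ⊕ (M2 ⊕ K) = M1 ⊕ M2, so the key drops out. Then M2 = (M1 ⊕ M2) ⊕ M1 over the first 7 bytes.
byte 0: (46 xor 6e) xor 6e = 28 xor 6e = 46
byte 1: (ae xor 49) xor 6f = e7 xor 6f = 88
byte 2: (07 xor 3c) xor 72 = 3b xor 72 = 49
byte 3: (51 xor 4b) xor 74 = 1a xor 74 = 6e
byte 4: (c5 xor 5f) xor 68 = 9a xor 68 = f2
byte 5: (3b xor 3f) xor 20 = 04 xor 20 = 24
byte 6: (0f xor 1b) xor 74 = 14 xor 74 = 60

4688496ef22460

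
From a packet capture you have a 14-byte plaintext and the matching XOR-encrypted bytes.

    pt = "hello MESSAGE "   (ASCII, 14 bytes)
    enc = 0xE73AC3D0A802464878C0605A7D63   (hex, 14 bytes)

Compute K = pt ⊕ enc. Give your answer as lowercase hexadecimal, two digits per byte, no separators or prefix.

8f5fafbcc7220b0d2b93211d3843

Since enc = pt ⊕ K, XORing both sides with pt gives K = pt ⊕ enc.
byte 0: 68 ⊕ e7 = 8f
byte 1: 65 ⊕ 3a = 5f
byte 2: 6c ⊕ c3 = af
byte 3: 6c ⊕ d0 = bc
byte 4: 6f ⊕ a8 = c7
byte 5: 20 ⊕ 02 = 22
byte 6: 4d ⊕ 46 = 0b
byte 7: 45 ⊕ 48 = 0d
byte 8: 53 ⊕ 78 = 2b
byte 9: 53 ⊕ c0 = 93
byte 10: 41 ⊕ 60 = 21
byte 11: 47 ⊕ 5a = 1d
byte 12: 45 ⊕ 7d = 38
byte 13: 20 ⊕ 63 = 43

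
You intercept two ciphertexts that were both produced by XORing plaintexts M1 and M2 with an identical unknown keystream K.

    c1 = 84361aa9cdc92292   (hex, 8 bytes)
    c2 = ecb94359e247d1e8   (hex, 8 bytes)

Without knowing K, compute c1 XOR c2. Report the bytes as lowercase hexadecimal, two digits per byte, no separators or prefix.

c1 ⊕ c2 = (M1 ⊕ K) ⊕ (M2 ⊕ K) = M1 ⊕ M2 — the shared key cancels under XOR.
132 ⊕ 236 = 104
 54 ⊕ 185 = 143
 26 ⊕  67 =  89
169 ⊕  89 = 240
205 ⊕ 226 =  47
201 ⊕  71 = 142
 34 ⊕ 209 = 243
146 ⊕ 232 = 122

688f59f02f8ef37a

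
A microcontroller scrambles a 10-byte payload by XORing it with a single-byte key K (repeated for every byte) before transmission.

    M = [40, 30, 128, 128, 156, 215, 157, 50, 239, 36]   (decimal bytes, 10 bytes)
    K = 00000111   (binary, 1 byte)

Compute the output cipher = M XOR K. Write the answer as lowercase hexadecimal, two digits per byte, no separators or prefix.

The 1-byte key repeats, so the effective keystream is 07 07 07 07 07 07 07 07 07 07.
byte 0: 28 ^ 07 = 2f
byte 1: 1e ^ 07 = 19
byte 2: 80 ^ 07 = 87
byte 3: 80 ^ 07 = 87
byte 4: 9c ^ 07 = 9b
byte 5: d7 ^ 07 = d0
byte 6: 9d ^ 07 = 9a
byte 7: 32 ^ 07 = 35
byte 8: ef ^ 07 = e8
byte 9: 24 ^ 07 = 23

2f1987879bd09a35e823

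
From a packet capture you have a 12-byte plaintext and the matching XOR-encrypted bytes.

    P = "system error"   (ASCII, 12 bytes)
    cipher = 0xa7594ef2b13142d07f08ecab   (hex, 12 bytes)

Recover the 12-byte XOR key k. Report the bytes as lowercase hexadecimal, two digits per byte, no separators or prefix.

Since cipher = P ⊕ k, XORing both sides with P gives k = P ⊕ cipher.
byte 0: 73 XOR a7 = d4
byte 1: 79 XOR 59 = 20
byte 2: 73 XOR 4e = 3d
byte 3: 74 XOR f2 = 86
byte 4: 65 XOR b1 = d4
byte 5: 6d XOR 31 = 5c
byte 6: 20 XOR 42 = 62
byte 7: 65 XOR d0 = b5
byte 8: 72 XOR 7f = 0d
byte 9: 72 XOR 08 = 7a
byte 10: 6f XOR ec = 83
byte 11: 72 XOR ab = d9

d4203d86d45c62b50d7a83d9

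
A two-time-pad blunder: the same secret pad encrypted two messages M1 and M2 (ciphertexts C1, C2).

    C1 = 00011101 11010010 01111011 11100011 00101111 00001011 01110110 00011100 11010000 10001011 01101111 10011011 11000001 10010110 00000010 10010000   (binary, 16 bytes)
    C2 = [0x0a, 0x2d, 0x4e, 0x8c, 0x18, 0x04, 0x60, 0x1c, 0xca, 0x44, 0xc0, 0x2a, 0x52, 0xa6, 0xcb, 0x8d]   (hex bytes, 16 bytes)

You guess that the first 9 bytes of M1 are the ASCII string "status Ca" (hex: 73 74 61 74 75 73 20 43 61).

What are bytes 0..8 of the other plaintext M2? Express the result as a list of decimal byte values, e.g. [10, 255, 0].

First, C1 ⊕ C2 = (M1 ⊕ K) ⊕ (M2 ⊕ K) = M1 ⊕ M2, so the key drops out. Then M2 = (M1 ⊕ M2) ⊕ M1 over the first 9 bytes.
byte 0: (1d xor 0a) xor 73 = 17 xor 73 = 64
byte 1: (d2 xor 2d) xor 74 = ff xor 74 = 8b
byte 2: (7b xor 4e) xor 61 = 35 xor 61 = 54
byte 3: (e3 xor 8c) xor 74 = 6f xor 74 = 1b
byte 4: (2f xor 18) xor 75 = 37 xor 75 = 42
byte 5: (0b xor 04) xor 73 = 0f xor 73 = 7c
byte 6: (76 xor 60) xor 20 = 16 xor 20 = 36
byte 7: (1c xor 1c) xor 43 = 00 xor 43 = 43
byte 8: (d0 xor ca) xor 61 = 1a xor 61 = 7b

[100, 139, 84, 27, 66, 124, 54, 67, 123]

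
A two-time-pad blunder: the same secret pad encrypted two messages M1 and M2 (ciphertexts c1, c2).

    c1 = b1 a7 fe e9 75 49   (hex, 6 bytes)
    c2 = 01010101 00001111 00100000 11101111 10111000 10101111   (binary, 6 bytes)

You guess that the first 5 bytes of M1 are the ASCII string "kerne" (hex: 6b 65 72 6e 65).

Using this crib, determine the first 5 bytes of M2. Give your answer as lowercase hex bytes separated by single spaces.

8f cd ac 68 a8

First, c1 ⊕ c2 = (M1 ⊕ K) ⊕ (M2 ⊕ K) = M1 ⊕ M2, so the key drops out. Then M2 = (M1 ⊕ M2) ⊕ M1 over the first 5 bytes.
byte 0: (b1 ^ 55) ^ 6b = e4 ^ 6b = 8f
byte 1: (a7 ^ 0f) ^ 65 = a8 ^ 65 = cd
byte 2: (fe ^ 20) ^ 72 = de ^ 72 = ac
byte 3: (e9 ^ ef) ^ 6e = 06 ^ 6e = 68
byte 4: (75 ^ b8) ^ 65 = cd ^ 65 = a8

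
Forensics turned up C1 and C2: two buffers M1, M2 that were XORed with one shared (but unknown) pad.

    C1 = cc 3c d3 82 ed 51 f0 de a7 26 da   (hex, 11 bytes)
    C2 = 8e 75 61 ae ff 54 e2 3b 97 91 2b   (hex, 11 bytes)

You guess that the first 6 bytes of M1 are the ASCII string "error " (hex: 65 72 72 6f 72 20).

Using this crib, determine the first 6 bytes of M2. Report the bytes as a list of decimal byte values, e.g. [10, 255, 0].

First, C1 ⊕ C2 = (M1 ⊕ K) ⊕ (M2 ⊕ K) = M1 ⊕ M2, so the key drops out. Then M2 = (M1 ⊕ M2) ⊕ M1 over the first 6 bytes.
byte 0: (cc ⊕ 8e) ⊕ 65 = 42 ⊕ 65 = 27
byte 1: (3c ⊕ 75) ⊕ 72 = 49 ⊕ 72 = 3b
byte 2: (d3 ⊕ 61) ⊕ 72 = b2 ⊕ 72 = c0
byte 3: (82 ⊕ ae) ⊕ 6f = 2c ⊕ 6f = 43
byte 4: (ed ⊕ ff) ⊕ 72 = 12 ⊕ 72 = 60
byte 5: (51 ⊕ 54) ⊕ 20 = 05 ⊕ 20 = 25

[39, 59, 192, 67, 96, 37]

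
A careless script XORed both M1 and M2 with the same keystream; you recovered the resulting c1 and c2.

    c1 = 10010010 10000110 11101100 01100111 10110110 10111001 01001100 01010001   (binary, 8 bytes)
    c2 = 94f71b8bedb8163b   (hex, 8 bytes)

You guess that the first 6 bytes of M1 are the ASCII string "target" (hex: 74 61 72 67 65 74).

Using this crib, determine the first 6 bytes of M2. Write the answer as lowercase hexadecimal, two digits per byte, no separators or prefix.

7210858b3e75

First, c1 ⊕ c2 = (M1 ⊕ K) ⊕ (M2 ⊕ K) = M1 ⊕ M2, so the key drops out. Then M2 = (M1 ⊕ M2) ⊕ M1 over the first 6 bytes.
byte 0: (92 xor 94) xor 74 = 06 xor 74 = 72
byte 1: (86 xor f7) xor 61 = 71 xor 61 = 10
byte 2: (ec xor 1b) xor 72 = f7 xor 72 = 85
byte 3: (67 xor 8b) xor 67 = ec xor 67 = 8b
byte 4: (b6 xor ed) xor 65 = 5b xor 65 = 3e
byte 5: (b9 xor b8) xor 74 = 01 xor 74 = 75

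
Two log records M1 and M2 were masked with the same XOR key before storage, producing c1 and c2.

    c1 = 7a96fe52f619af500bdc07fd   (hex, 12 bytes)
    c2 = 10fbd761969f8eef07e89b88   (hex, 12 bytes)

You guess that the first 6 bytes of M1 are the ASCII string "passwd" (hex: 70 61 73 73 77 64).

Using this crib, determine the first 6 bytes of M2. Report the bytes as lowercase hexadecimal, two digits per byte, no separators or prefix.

First, c1 ⊕ c2 = (M1 ⊕ K) ⊕ (M2 ⊕ K) = M1 ⊕ M2, so the key drops out. Then M2 = (M1 ⊕ M2) ⊕ M1 over the first 6 bytes.
byte 0: (7a ⊕ 10) ⊕ 70 = 6a ⊕ 70 = 1a
byte 1: (96 ⊕ fb) ⊕ 61 = 6d ⊕ 61 = 0c
byte 2: (fe ⊕ d7) ⊕ 73 = 29 ⊕ 73 = 5a
byte 3: (52 ⊕ 61) ⊕ 73 = 33 ⊕ 73 = 40
byte 4: (f6 ⊕ 96) ⊕ 77 = 60 ⊕ 77 = 17
byte 5: (19 ⊕ 9f) ⊕ 64 = 86 ⊕ 64 = e2

1a0c5a4017e2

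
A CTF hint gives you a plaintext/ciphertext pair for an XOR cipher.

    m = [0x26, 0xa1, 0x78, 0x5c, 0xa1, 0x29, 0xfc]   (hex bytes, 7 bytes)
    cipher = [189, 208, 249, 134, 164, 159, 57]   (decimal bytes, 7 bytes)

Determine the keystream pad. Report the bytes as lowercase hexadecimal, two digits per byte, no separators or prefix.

9b7181da05b6c5

Since cipher = m ⊕ pad, XORing both sides with m gives pad = m ⊕ cipher.
00100110 ⊕ 10111101 = 10011011
10100001 ⊕ 11010000 = 01110001
01111000 ⊕ 11111001 = 10000001
01011100 ⊕ 10000110 = 11011010
10100001 ⊕ 10100100 = 00000101
00101001 ⊕ 10011111 = 10110110
11111100 ⊕ 00111001 = 11000101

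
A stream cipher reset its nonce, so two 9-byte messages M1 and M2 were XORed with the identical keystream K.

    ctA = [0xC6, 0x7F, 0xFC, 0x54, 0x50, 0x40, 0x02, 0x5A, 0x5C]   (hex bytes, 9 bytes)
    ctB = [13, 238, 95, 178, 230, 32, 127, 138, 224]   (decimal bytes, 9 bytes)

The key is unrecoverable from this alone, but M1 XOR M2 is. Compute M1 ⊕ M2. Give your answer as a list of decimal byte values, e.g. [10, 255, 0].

[203, 145, 163, 230, 182, 96, 125, 208, 188]

ctA ⊕ ctB = (M1 ⊕ K) ⊕ (M2 ⊕ K) = M1 ⊕ M2 — the shared key cancels under XOR.
byte 0: c6 xor 0d = cb
byte 1: 7f xor ee = 91
byte 2: fc xor 5f = a3
byte 3: 54 xor b2 = e6
byte 4: 50 xor e6 = b6
byte 5: 40 xor 20 = 60
byte 6: 02 xor 7f = 7d
byte 7: 5a xor 8a = d0
byte 8: 5c xor e0 = bc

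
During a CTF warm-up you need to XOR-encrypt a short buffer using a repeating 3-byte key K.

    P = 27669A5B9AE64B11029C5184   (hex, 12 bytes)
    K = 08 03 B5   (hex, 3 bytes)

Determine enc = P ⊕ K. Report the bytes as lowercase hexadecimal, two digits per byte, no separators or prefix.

2f652f5399534312b7945231

The 3-byte key repeats, so the effective keystream is 08 03 b5 08 03 b5 08 03 b5 08 03 b5.
byte 0: 00100111 ⊕ 00001000 = 00101111
byte 1: 01100110 ⊕ 00000011 = 01100101
byte 2: 10011010 ⊕ 10110101 = 00101111
byte 3: 01011011 ⊕ 00001000 = 01010011
byte 4: 10011010 ⊕ 00000011 = 10011001
byte 5: 11100110 ⊕ 10110101 = 01010011
byte 6: 01001011 ⊕ 00001000 = 01000011
byte 7: 00010001 ⊕ 00000011 = 00010010
byte 8: 00000010 ⊕ 10110101 = 10110111
byte 9: 10011100 ⊕ 00001000 = 10010100
byte 10: 01010001 ⊕ 00000011 = 01010010
byte 11: 10000100 ⊕ 10110101 = 00110001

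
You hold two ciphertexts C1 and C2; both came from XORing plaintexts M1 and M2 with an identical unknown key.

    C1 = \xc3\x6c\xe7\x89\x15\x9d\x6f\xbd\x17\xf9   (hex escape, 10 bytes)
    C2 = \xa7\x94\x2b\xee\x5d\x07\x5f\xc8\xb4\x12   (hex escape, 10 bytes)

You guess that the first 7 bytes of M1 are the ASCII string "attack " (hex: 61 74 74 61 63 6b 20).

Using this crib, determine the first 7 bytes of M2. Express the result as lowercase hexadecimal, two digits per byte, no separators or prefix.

058cb8062bf110

First, C1 ⊕ C2 = (M1 ⊕ K) ⊕ (M2 ⊕ K) = M1 ⊕ M2, so the key drops out. Then M2 = (M1 ⊕ M2) ⊕ M1 over the first 7 bytes.
byte 0: (c3 XOR a7) XOR 61 = 64 XOR 61 = 05
byte 1: (6c XOR 94) XOR 74 = f8 XOR 74 = 8c
byte 2: (e7 XOR 2b) XOR 74 = cc XOR 74 = b8
byte 3: (89 XOR ee) XOR 61 = 67 XOR 61 = 06
byte 4: (15 XOR 5d) XOR 63 = 48 XOR 63 = 2b
byte 5: (9d XOR 07) XOR 6b = 9a XOR 6b = f1
byte 6: (6f XOR 5f) XOR 20 = 30 XOR 20 = 10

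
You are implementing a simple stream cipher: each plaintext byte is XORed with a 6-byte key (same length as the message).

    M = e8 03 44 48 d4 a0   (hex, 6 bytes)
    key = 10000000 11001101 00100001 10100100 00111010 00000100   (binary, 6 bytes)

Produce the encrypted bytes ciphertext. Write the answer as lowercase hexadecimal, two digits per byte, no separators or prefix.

68ce65eceea4

XOR is its own inverse, so applying the key byte-wise gives the result directly.
byte 0: e8 XOR 80 = 68
byte 1: 03 XOR cd = ce
byte 2: 44 XOR 21 = 65
byte 3: 48 XOR a4 = ec
byte 4: d4 XOR 3a = ee
byte 5: a0 XOR 04 = a4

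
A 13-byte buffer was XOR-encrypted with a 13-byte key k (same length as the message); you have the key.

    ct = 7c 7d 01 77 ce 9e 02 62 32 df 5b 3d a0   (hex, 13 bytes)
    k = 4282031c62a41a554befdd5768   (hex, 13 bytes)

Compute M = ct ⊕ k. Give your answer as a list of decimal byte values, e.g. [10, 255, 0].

XOR is its own inverse, so applying the key byte-wise gives the result directly.
124 ^  66 =  62
125 ^ 130 = 255
  1 ^   3 =   2
119 ^  28 = 107
206 ^  98 = 172
158 ^ 164 =  58
  2 ^  26 =  24
 98 ^  85 =  55
 50 ^  75 = 121
223 ^ 239 =  48
 91 ^ 221 = 134
 61 ^  87 = 106
160 ^ 104 = 200

[62, 255, 2, 107, 172, 58, 24, 55, 121, 48, 134, 106, 200]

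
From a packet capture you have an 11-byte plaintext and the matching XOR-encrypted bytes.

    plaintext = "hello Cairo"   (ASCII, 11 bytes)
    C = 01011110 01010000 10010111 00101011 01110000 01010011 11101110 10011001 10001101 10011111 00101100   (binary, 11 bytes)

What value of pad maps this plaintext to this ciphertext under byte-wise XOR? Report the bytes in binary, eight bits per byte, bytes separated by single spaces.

Since C = plaintext ⊕ pad, XORing both sides with plaintext gives pad = plaintext ⊕ C.
byte 0: 68 ^ 5e = 36
byte 1: 65 ^ 50 = 35
byte 2: 6c ^ 97 = fb
byte 3: 6c ^ 2b = 47
byte 4: 6f ^ 70 = 1f
byte 5: 20 ^ 53 = 73
byte 6: 43 ^ ee = ad
byte 7: 61 ^ 99 = f8
byte 8: 69 ^ 8d = e4
byte 9: 72 ^ 9f = ed
byte 10: 6f ^ 2c = 43

00110110 00110101 11111011 01000111 00011111 01110011 10101101 11111000 11100100 11101101 01000011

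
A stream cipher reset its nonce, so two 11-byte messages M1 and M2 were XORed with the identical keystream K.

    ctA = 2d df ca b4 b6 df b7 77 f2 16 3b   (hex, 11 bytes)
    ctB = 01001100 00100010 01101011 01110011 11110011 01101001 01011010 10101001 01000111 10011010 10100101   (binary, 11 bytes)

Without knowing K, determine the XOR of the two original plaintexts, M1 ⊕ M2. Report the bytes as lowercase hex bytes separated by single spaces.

ctA ⊕ ctB = (M1 ⊕ K) ⊕ (M2 ⊕ K) = M1 ⊕ M2 — the shared key cancels under XOR.
byte 0:  45 XOR  76 =  97
byte 1: 223 XOR  34 = 253
byte 2: 202 XOR 107 = 161
byte 3: 180 XOR 115 = 199
byte 4: 182 XOR 243 =  69
byte 5: 223 XOR 105 = 182
byte 6: 183 XOR  90 = 237
byte 7: 119 XOR 169 = 222
byte 8: 242 XOR  71 = 181
byte 9:  22 XOR 154 = 140
byte 10:  59 XOR 165 = 158

61 fd a1 c7 45 b6 ed de b5 8c 9e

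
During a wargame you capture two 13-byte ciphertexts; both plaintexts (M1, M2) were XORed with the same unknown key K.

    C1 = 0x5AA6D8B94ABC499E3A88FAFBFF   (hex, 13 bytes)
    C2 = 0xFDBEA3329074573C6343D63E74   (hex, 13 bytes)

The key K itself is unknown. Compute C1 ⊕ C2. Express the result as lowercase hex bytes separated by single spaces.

a7 18 7b 8b da c8 1e a2 59 cb 2c c5 8b

C1 ⊕ C2 = (M1 ⊕ K) ⊕ (M2 ⊕ K) = M1 ⊕ M2 — the shared key cancels under XOR.
5a xor fd = a7
a6 xor be = 18
d8 xor a3 = 7b
b9 xor 32 = 8b
4a xor 90 = da
bc xor 74 = c8
49 xor 57 = 1e
9e xor 3c = a2
3a xor 63 = 59
88 xor 43 = cb
fa xor d6 = 2c
fb xor 3e = c5
ff xor 74 = 8b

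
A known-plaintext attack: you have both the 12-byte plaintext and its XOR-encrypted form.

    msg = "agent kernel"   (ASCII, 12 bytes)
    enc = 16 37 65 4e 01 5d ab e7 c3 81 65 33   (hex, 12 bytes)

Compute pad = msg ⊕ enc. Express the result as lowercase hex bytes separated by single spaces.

Since enc = msg ⊕ pad, XORing both sides with msg gives pad = msg ⊕ enc.
61 ^ 16 = 77
67 ^ 37 = 50
65 ^ 65 = 00
6e ^ 4e = 20
74 ^ 01 = 75
20 ^ 5d = 7d
6b ^ ab = c0
65 ^ e7 = 82
72 ^ c3 = b1
6e ^ 81 = ef
65 ^ 65 = 00
6c ^ 33 = 5f

77 50 00 20 75 7d c0 82 b1 ef 00 5f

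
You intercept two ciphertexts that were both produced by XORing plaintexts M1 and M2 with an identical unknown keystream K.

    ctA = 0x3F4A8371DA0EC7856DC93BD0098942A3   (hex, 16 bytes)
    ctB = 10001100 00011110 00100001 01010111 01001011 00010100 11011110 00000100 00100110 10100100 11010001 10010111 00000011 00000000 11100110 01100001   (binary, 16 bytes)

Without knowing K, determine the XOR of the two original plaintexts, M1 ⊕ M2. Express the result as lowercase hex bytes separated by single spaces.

ctA ⊕ ctB = (M1 ⊕ K) ⊕ (M2 ⊕ K) = M1 ⊕ M2 — the shared key cancels under XOR.
00111111 ^ 10001100 = 10110011
01001010 ^ 00011110 = 01010100
10000011 ^ 00100001 = 10100010
01110001 ^ 01010111 = 00100110
11011010 ^ 01001011 = 10010001
00001110 ^ 00010100 = 00011010
11000111 ^ 11011110 = 00011001
10000101 ^ 00000100 = 10000001
01101101 ^ 00100110 = 01001011
11001001 ^ 10100100 = 01101101
00111011 ^ 11010001 = 11101010
11010000 ^ 10010111 = 01000111
00001001 ^ 00000011 = 00001010
10001001 ^ 00000000 = 10001001
01000010 ^ 11100110 = 10100100
10100011 ^ 01100001 = 11000010

b3 54 a2 26 91 1a 19 81 4b 6d ea 47 0a 89 a4 c2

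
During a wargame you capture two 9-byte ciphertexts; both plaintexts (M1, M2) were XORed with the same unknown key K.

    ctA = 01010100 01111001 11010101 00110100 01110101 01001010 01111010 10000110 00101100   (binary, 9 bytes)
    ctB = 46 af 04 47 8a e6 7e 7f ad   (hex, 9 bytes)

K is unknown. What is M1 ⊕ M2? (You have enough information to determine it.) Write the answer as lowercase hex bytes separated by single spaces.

ctA ⊕ ctB = (M1 ⊕ K) ⊕ (M2 ⊕ K) = M1 ⊕ M2 — the shared key cancels under XOR.
54 XOR 46 = 12
79 XOR af = d6
d5 XOR 04 = d1
34 XOR 47 = 73
75 XOR 8a = ff
4a XOR e6 = ac
7a XOR 7e = 04
86 XOR 7f = f9
2c XOR ad = 81

12 d6 d1 73 ff ac 04 f9 81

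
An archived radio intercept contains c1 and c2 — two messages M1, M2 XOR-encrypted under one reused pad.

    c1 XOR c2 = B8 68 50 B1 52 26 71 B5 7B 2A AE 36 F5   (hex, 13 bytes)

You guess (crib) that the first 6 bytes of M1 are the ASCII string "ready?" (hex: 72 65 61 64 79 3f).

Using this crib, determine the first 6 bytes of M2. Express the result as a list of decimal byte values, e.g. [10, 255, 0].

[202, 13, 49, 213, 43, 25]

Since c1 ⊕ c2 = M1 ⊕ M2, XORing with the guessed M1 bytes yields the corresponding M2 bytes: M2 = (c1 ⊕ c2) ⊕ M1.
b8 XOR 72 = ca
68 XOR 65 = 0d
50 XOR 61 = 31
b1 XOR 64 = d5
52 XOR 79 = 2b
26 XOR 3f = 19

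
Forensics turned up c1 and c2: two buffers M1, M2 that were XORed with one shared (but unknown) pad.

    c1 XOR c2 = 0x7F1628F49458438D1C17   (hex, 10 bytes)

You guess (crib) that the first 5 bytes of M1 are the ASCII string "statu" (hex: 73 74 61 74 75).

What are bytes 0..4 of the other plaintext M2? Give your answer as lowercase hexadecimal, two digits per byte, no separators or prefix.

Since c1 ⊕ c2 = M1 ⊕ M2, XORing with the guessed M1 bytes yields the corresponding M2 bytes: M2 = (c1 ⊕ c2) ⊕ M1.
7f ⊕ 73 = 0c
16 ⊕ 74 = 62
28 ⊕ 61 = 49
f4 ⊕ 74 = 80
94 ⊕ 75 = e1

0c624980e1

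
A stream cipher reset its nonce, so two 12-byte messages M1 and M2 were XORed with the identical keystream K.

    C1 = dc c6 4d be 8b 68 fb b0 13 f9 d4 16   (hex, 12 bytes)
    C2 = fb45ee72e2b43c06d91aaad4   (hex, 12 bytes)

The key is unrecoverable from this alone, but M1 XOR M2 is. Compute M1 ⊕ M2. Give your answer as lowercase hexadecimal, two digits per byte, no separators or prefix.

2783a3cc69dcc7b6cae37ec2

C1 ⊕ C2 = (M1 ⊕ K) ⊕ (M2 ⊕ K) = M1 ⊕ M2 — the shared key cancels under XOR.
dc ^ fb = 27
c6 ^ 45 = 83
4d ^ ee = a3
be ^ 72 = cc
8b ^ e2 = 69
68 ^ b4 = dc
fb ^ 3c = c7
b0 ^ 06 = b6
13 ^ d9 = ca
f9 ^ 1a = e3
d4 ^ aa = 7e
16 ^ d4 = c2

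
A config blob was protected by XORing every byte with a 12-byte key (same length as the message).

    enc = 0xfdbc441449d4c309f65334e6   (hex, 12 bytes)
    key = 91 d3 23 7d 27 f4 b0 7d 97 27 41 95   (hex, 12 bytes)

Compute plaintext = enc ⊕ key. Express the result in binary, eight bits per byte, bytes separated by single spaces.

01101100 01101111 01100111 01101001 01101110 00100000 01110011 01110100 01100001 01110100 01110101 01110011

XOR is its own inverse, so applying the key byte-wise gives the result directly.
fd ^ 91 = 6c
bc ^ d3 = 6f
44 ^ 23 = 67
14 ^ 7d = 69
49 ^ 27 = 6e
d4 ^ f4 = 20
c3 ^ b0 = 73
09 ^ 7d = 74
f6 ^ 97 = 61
53 ^ 27 = 74
34 ^ 41 = 75
e6 ^ 95 = 73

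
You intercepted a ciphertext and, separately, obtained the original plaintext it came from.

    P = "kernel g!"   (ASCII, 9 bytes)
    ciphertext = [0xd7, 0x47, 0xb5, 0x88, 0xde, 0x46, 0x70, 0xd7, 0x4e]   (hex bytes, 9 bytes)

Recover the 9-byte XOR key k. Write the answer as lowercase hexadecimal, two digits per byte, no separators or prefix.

bc22c7e6bb2a50b06f

Since ciphertext = P ⊕ k, XORing both sides with P gives k = P ⊕ ciphertext.
6b ⊕ d7 = bc
65 ⊕ 47 = 22
72 ⊕ b5 = c7
6e ⊕ 88 = e6
65 ⊕ de = bb
6c ⊕ 46 = 2a
20 ⊕ 70 = 50
67 ⊕ d7 = b0
21 ⊕ 4e = 6f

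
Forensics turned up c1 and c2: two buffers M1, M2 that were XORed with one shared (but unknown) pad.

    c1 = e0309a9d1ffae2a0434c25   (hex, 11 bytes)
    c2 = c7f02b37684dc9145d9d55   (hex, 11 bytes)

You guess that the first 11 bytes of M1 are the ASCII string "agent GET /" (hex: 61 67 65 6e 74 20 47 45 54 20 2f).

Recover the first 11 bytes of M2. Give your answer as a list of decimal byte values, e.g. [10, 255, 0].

First, c1 ⊕ c2 = (M1 ⊕ K) ⊕ (M2 ⊕ K) = M1 ⊕ M2, so the key drops out. Then M2 = (M1 ⊕ M2) ⊕ M1 over the first 11 bytes.
byte 0: (e0 ⊕ c7) ⊕ 61 = 27 ⊕ 61 = 46
byte 1: (30 ⊕ f0) ⊕ 67 = c0 ⊕ 67 = a7
byte 2: (9a ⊕ 2b) ⊕ 65 = b1 ⊕ 65 = d4
byte 3: (9d ⊕ 37) ⊕ 6e = aa ⊕ 6e = c4
byte 4: (1f ⊕ 68) ⊕ 74 = 77 ⊕ 74 = 03
byte 5: (fa ⊕ 4d) ⊕ 20 = b7 ⊕ 20 = 97
byte 6: (e2 ⊕ c9) ⊕ 47 = 2b ⊕ 47 = 6c
byte 7: (a0 ⊕ 14) ⊕ 45 = b4 ⊕ 45 = f1
byte 8: (43 ⊕ 5d) ⊕ 54 = 1e ⊕ 54 = 4a
byte 9: (4c ⊕ 9d) ⊕ 20 = d1 ⊕ 20 = f1
byte 10: (25 ⊕ 55) ⊕ 2f = 70 ⊕ 2f = 5f

[70, 167, 212, 196, 3, 151, 108, 241, 74, 241, 95]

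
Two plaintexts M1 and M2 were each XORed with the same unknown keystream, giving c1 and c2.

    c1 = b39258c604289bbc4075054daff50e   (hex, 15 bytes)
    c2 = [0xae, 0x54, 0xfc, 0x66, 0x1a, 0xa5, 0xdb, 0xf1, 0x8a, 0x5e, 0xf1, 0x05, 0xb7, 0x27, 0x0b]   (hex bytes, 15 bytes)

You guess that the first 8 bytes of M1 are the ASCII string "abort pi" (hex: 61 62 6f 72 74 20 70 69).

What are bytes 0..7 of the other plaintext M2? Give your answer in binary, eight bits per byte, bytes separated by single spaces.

01111100 10100100 11001011 11010010 01101010 10101101 00110000 00100100

First, c1 ⊕ c2 = (M1 ⊕ K) ⊕ (M2 ⊕ K) = M1 ⊕ M2, so the key drops out. Then M2 = (M1 ⊕ M2) ⊕ M1 over the first 8 bytes.
byte 0: (b3 XOR ae) XOR 61 = 1d XOR 61 = 7c
byte 1: (92 XOR 54) XOR 62 = c6 XOR 62 = a4
byte 2: (58 XOR fc) XOR 6f = a4 XOR 6f = cb
byte 3: (c6 XOR 66) XOR 72 = a0 XOR 72 = d2
byte 4: (04 XOR 1a) XOR 74 = 1e XOR 74 = 6a
byte 5: (28 XOR a5) XOR 20 = 8d XOR 20 = ad
byte 6: (9b XOR db) XOR 70 = 40 XOR 70 = 30
byte 7: (bc XOR f1) XOR 69 = 4d XOR 69 = 24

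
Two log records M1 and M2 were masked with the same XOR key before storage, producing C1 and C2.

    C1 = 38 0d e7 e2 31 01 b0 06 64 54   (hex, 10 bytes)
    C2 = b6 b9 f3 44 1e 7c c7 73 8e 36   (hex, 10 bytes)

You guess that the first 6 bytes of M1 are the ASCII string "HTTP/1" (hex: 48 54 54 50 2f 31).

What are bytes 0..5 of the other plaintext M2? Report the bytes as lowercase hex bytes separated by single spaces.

First, C1 ⊕ C2 = (M1 ⊕ K) ⊕ (M2 ⊕ K) = M1 ⊕ M2, so the key drops out. Then M2 = (M1 ⊕ M2) ⊕ M1 over the first 6 bytes.
byte 0: (38 ⊕ b6) ⊕ 48 = 8e ⊕ 48 = c6
byte 1: (0d ⊕ b9) ⊕ 54 = b4 ⊕ 54 = e0
byte 2: (e7 ⊕ f3) ⊕ 54 = 14 ⊕ 54 = 40
byte 3: (e2 ⊕ 44) ⊕ 50 = a6 ⊕ 50 = f6
byte 4: (31 ⊕ 1e) ⊕ 2f = 2f ⊕ 2f = 00
byte 5: (01 ⊕ 7c) ⊕ 31 = 7d ⊕ 31 = 4c

c6 e0 40 f6 00 4c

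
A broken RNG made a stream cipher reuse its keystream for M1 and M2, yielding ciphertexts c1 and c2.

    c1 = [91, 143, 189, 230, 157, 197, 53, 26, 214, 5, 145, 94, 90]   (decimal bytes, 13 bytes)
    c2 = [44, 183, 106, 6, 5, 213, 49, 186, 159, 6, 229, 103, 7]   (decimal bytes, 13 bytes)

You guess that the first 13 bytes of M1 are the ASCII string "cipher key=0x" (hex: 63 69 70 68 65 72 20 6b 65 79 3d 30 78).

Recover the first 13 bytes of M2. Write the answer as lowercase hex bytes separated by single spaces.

First, c1 ⊕ c2 = (M1 ⊕ K) ⊕ (M2 ⊕ K) = M1 ⊕ M2, so the key drops out. Then M2 = (M1 ⊕ M2) ⊕ M1 over the first 13 bytes.
byte 0: (5b xor 2c) xor 63 = 77 xor 63 = 14
byte 1: (8f xor b7) xor 69 = 38 xor 69 = 51
byte 2: (bd xor 6a) xor 70 = d7 xor 70 = a7
byte 3: (e6 xor 06) xor 68 = e0 xor 68 = 88
byte 4: (9d xor 05) xor 65 = 98 xor 65 = fd
byte 5: (c5 xor d5) xor 72 = 10 xor 72 = 62
byte 6: (35 xor 31) xor 20 = 04 xor 20 = 24
byte 7: (1a xor ba) xor 6b = a0 xor 6b = cb
byte 8: (d6 xor 9f) xor 65 = 49 xor 65 = 2c
byte 9: (05 xor 06) xor 79 = 03 xor 79 = 7a
byte 10: (91 xor e5) xor 3d = 74 xor 3d = 49
byte 11: (5e xor 67) xor 30 = 39 xor 30 = 09
byte 12: (5a xor 07) xor 78 = 5d xor 78 = 25

14 51 a7 88 fd 62 24 cb 2c 7a 49 09 25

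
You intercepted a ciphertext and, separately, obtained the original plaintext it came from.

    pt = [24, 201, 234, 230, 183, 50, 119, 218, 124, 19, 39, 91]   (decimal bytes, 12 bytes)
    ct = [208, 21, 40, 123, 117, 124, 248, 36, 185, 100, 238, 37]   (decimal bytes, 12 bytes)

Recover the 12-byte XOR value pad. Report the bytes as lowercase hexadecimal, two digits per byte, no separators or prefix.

Since ct = pt ⊕ pad, XORing both sides with pt gives pad = pt ⊕ ct.
byte 0: 18 ⊕ d0 = c8
byte 1: c9 ⊕ 15 = dc
byte 2: ea ⊕ 28 = c2
byte 3: e6 ⊕ 7b = 9d
byte 4: b7 ⊕ 75 = c2
byte 5: 32 ⊕ 7c = 4e
byte 6: 77 ⊕ f8 = 8f
byte 7: da ⊕ 24 = fe
byte 8: 7c ⊕ b9 = c5
byte 9: 13 ⊕ 64 = 77
byte 10: 27 ⊕ ee = c9
byte 11: 5b ⊕ 25 = 7e

c8dcc29dc24e8ffec577c97e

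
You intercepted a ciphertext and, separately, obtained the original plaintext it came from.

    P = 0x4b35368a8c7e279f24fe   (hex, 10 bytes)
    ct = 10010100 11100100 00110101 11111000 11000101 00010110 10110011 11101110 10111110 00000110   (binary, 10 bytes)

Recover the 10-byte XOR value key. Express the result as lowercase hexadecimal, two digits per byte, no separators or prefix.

dfd10372496894719af8

Since ct = P ⊕ key, XORing both sides with P gives key = P ⊕ ct.
byte 0: 4b ^ 94 = df
byte 1: 35 ^ e4 = d1
byte 2: 36 ^ 35 = 03
byte 3: 8a ^ f8 = 72
byte 4: 8c ^ c5 = 49
byte 5: 7e ^ 16 = 68
byte 6: 27 ^ b3 = 94
byte 7: 9f ^ ee = 71
byte 8: 24 ^ be = 9a
byte 9: fe ^ 06 = f8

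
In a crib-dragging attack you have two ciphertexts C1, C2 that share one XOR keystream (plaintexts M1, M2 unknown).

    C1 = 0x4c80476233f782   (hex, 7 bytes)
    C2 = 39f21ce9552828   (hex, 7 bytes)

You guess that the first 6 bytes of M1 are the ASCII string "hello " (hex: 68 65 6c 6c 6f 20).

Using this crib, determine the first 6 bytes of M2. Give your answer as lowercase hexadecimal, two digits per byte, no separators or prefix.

First, C1 ⊕ C2 = (M1 ⊕ K) ⊕ (M2 ⊕ K) = M1 ⊕ M2, so the key drops out. Then M2 = (M1 ⊕ M2) ⊕ M1 over the first 6 bytes.
byte 0: (4c ⊕ 39) ⊕ 68 = 75 ⊕ 68 = 1d
byte 1: (80 ⊕ f2) ⊕ 65 = 72 ⊕ 65 = 17
byte 2: (47 ⊕ 1c) ⊕ 6c = 5b ⊕ 6c = 37
byte 3: (62 ⊕ e9) ⊕ 6c = 8b ⊕ 6c = e7
byte 4: (33 ⊕ 55) ⊕ 6f = 66 ⊕ 6f = 09
byte 5: (f7 ⊕ 28) ⊕ 20 = df ⊕ 20 = ff

1d1737e709ff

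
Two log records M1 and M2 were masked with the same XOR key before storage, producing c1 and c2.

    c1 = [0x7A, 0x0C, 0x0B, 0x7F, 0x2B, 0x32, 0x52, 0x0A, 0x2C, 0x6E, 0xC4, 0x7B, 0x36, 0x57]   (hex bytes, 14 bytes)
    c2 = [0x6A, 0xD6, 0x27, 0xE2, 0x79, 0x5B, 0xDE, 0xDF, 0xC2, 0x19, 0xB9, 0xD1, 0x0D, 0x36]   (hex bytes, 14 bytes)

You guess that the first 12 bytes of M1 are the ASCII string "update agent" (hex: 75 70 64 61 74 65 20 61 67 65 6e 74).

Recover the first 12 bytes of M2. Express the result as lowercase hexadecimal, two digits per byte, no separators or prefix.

65aa48fc260cacb4891213de

First, c1 ⊕ c2 = (M1 ⊕ K) ⊕ (M2 ⊕ K) = M1 ⊕ M2, so the key drops out. Then M2 = (M1 ⊕ M2) ⊕ M1 over the first 12 bytes.
byte 0: (7a ⊕ 6a) ⊕ 75 = 10 ⊕ 75 = 65
byte 1: (0c ⊕ d6) ⊕ 70 = da ⊕ 70 = aa
byte 2: (0b ⊕ 27) ⊕ 64 = 2c ⊕ 64 = 48
byte 3: (7f ⊕ e2) ⊕ 61 = 9d ⊕ 61 = fc
byte 4: (2b ⊕ 79) ⊕ 74 = 52 ⊕ 74 = 26
byte 5: (32 ⊕ 5b) ⊕ 65 = 69 ⊕ 65 = 0c
byte 6: (52 ⊕ de) ⊕ 20 = 8c ⊕ 20 = ac
byte 7: (0a ⊕ df) ⊕ 61 = d5 ⊕ 61 = b4
byte 8: (2c ⊕ c2) ⊕ 67 = ee ⊕ 67 = 89
byte 9: (6e ⊕ 19) ⊕ 65 = 77 ⊕ 65 = 12
byte 10: (c4 ⊕ b9) ⊕ 6e = 7d ⊕ 6e = 13
byte 11: (7b ⊕ d1) ⊕ 74 = aa ⊕ 74 = de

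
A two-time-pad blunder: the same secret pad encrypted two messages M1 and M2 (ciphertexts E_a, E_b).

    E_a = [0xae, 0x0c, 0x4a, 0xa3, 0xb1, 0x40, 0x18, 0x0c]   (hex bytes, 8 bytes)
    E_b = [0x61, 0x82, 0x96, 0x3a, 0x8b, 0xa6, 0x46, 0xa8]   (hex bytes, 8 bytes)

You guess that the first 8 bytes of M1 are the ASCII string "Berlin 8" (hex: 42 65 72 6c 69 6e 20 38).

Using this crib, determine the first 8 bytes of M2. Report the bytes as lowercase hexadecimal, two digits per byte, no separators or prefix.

8debaef553887e9c

First, E_a ⊕ E_b = (M1 ⊕ K) ⊕ (M2 ⊕ K) = M1 ⊕ M2, so the key drops out. Then M2 = (M1 ⊕ M2) ⊕ M1 over the first 8 bytes.
byte 0: (ae ⊕ 61) ⊕ 42 = cf ⊕ 42 = 8d
byte 1: (0c ⊕ 82) ⊕ 65 = 8e ⊕ 65 = eb
byte 2: (4a ⊕ 96) ⊕ 72 = dc ⊕ 72 = ae
byte 3: (a3 ⊕ 3a) ⊕ 6c = 99 ⊕ 6c = f5
byte 4: (b1 ⊕ 8b) ⊕ 69 = 3a ⊕ 69 = 53
byte 5: (40 ⊕ a6) ⊕ 6e = e6 ⊕ 6e = 88
byte 6: (18 ⊕ 46) ⊕ 20 = 5e ⊕ 20 = 7e
byte 7: (0c ⊕ a8) ⊕ 38 = a4 ⊕ 38 = 9c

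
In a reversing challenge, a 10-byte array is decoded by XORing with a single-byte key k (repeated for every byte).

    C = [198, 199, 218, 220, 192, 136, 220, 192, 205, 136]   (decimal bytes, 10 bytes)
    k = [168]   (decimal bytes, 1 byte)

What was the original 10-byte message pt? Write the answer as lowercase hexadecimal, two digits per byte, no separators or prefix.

The 1-byte key repeats, so the effective keystream is a8 a8 a8 a8 a8 a8 a8 a8 a8 a8.
byte 0: 198 xor 168 = 110
byte 1: 199 xor 168 = 111
byte 2: 218 xor 168 = 114
byte 3: 220 xor 168 = 116
byte 4: 192 xor 168 = 104
byte 5: 136 xor 168 =  32
byte 6: 220 xor 168 = 116
byte 7: 192 xor 168 = 104
byte 8: 205 xor 168 = 101
byte 9: 136 xor 168 =  32

6e6f7274682074686520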